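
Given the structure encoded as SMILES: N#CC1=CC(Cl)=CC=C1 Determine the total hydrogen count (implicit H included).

Walk through each heavy atom and fill implicit hydrogens from standard valence (C 4, N 3, O 2, S 2, halogen 1):
  atom 1: N, bond orders sum to 3 (valence 3) → 0 H
  atom 2: C, bond orders sum to 4 (valence 4) → 0 H
  atom 3: C, bond orders sum to 4 (valence 4) → 0 H
  atom 4: C, bond orders sum to 3 (valence 4) → 1 H
  atom 5: C, bond orders sum to 4 (valence 4) → 0 H
  atom 6: Cl (halogen, monovalent) → 0 H
  atom 7: C, bond orders sum to 3 (valence 4) → 1 H
  atom 8: C, bond orders sum to 3 (valence 4) → 1 H
  atom 9: C, bond orders sum to 3 (valence 4) → 1 H
Total hydrogens: 4.

4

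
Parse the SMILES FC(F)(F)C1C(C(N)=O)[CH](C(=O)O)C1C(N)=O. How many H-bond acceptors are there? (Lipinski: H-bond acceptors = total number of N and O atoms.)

N atoms: 2; O atoms: 4.
Lipinski HBA = 2 + 4 = 6.

6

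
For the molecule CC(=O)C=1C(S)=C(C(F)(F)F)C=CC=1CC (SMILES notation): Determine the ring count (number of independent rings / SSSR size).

1

In SMILES, each pair of matching ring-closure digits denotes one ring-closing bond; the number of such bonds equals the number of independent rings.
Ring-closure bonds here: 1.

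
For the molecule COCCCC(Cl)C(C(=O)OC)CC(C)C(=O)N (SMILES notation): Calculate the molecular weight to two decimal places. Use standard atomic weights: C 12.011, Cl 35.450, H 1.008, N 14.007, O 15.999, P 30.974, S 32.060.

First, the molecular formula is C12H22ClNO4 (counting implicit H from valence).
  C: 12 × 12.011 = 144.132
  Cl: 1 × 35.450 = 35.450
  H: 22 × 1.008 = 22.176
  N: 1 × 14.007 = 14.007
  O: 4 × 15.999 = 63.996
Sum: 12×12.011 + 1×35.450 + 22×1.008 + 1×14.007 + 4×15.999 = 279.761 → 279.76 g/mol.

279.76 g/mol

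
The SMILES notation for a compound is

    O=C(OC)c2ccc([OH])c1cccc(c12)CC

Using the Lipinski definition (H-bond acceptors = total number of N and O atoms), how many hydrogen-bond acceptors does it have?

N atoms: 0; O atoms: 3.
Lipinski HBA = 0 + 3 = 3.

3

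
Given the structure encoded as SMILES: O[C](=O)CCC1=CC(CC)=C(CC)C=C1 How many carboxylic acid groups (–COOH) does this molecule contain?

The carboxylic acid motif appears at heavy-atom position 2 in the SMILES.
Carboxylic acid count: 1.

1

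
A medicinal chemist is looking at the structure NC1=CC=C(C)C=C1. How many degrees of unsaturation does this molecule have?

Molecular formula: C7H9N.
DoU = (2C + 2 + N − H − X) / 2, where X is the halogen count and O/S are ignored.
    = (2·7 + 2 + 1 − 9 − 0) / 2 = 8 / 2 = 4.

4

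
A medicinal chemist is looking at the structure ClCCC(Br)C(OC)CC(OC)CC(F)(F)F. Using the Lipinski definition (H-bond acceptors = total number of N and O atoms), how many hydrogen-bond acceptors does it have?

2

N atoms: 0; O atoms: 2.
Lipinski HBA = 0 + 2 = 2.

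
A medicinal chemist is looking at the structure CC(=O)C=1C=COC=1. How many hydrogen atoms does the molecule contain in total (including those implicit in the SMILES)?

Walk through each heavy atom and fill implicit hydrogens from standard valence (C 4, N 3, O 2, S 2, halogen 1):
  atom 1: C, bond orders sum to 1 (valence 4) → 3 H
  atom 2: C, bond orders sum to 4 (valence 4) → 0 H
  atom 3: O, bond orders sum to 2 (valence 2) → 0 H
  atom 4: C, bond orders sum to 4 (valence 4) → 0 H
  atom 5: C, bond orders sum to 3 (valence 4) → 1 H
  atom 6: C, bond orders sum to 3 (valence 4) → 1 H
  atom 7: O, bond orders sum to 2 (valence 2) → 0 H
  atom 8: C, bond orders sum to 3 (valence 4) → 1 H
Total hydrogens: 6.

6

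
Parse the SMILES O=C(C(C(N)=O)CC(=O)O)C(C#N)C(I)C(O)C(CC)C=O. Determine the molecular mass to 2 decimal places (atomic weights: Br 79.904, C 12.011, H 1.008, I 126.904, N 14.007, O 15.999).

424.19 g/mol

First, the molecular formula is C13H17IN2O6 (counting implicit H from valence).
  C: 13 × 12.011 = 156.143
  H: 17 × 1.008 = 17.136
  I: 1 × 126.904 = 126.904
  N: 2 × 14.007 = 28.014
  O: 6 × 15.999 = 95.994
Sum: 13×12.011 + 17×1.008 + 1×126.904 + 2×14.007 + 6×15.999 = 424.191 → 424.19 g/mol.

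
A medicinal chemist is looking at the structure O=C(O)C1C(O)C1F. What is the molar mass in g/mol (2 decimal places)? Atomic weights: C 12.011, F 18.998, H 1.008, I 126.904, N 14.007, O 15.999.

120.08 g/mol

First, the molecular formula is C4H5FO3 (counting implicit H from valence).
  C: 4 × 12.011 = 48.044
  F: 1 × 18.998 = 18.998
  H: 5 × 1.008 = 5.040
  O: 3 × 15.999 = 47.997
Sum: 4×12.011 + 1×18.998 + 5×1.008 + 3×15.999 = 120.079 → 120.08 g/mol.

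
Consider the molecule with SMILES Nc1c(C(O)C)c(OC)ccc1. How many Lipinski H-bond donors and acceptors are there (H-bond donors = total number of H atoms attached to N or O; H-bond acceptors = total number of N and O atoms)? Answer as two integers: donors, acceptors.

3, 3

Donors: find every N or O and count the H atoms it carries.
  atom 1 (N): bond orders sum to 1 → 2 H
  atom 5 (O): bond orders sum to 1 → 1 H
  atom 8 (O): bond orders sum to 2 → 0 H
Lipinski HBD = 3.
Acceptors: N atoms = 1, O atoms = 2 → HBA = 3.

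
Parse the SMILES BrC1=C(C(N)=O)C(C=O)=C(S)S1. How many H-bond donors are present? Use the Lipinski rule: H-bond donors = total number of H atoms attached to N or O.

Donors: find every N or O and count the H atoms it carries.
  atom 5 (N): bond orders sum to 1 → 2 H
  atom 6 (O): bond orders sum to 2 → 0 H
  atom 9 (O): bond orders sum to 2 → 0 H
Lipinski HBD = 2.

2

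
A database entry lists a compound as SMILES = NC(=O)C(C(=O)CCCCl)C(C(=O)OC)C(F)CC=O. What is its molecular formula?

Walk through each heavy atom and fill implicit hydrogens from standard valence (C 4, N 3, O 2, S 2, halogen 1):
  atom 1: N, bond orders sum to 1 (valence 3) → 2 H
  atom 2: C, bond orders sum to 4 (valence 4) → 0 H
  atom 3: O, bond orders sum to 2 (valence 2) → 0 H
  atom 4: C, bond orders sum to 3 (valence 4) → 1 H
  atom 5: C, bond orders sum to 4 (valence 4) → 0 H
  atom 6: O, bond orders sum to 2 (valence 2) → 0 H
  atom 7: C, bond orders sum to 2 (valence 4) → 2 H
  atom 8: C, bond orders sum to 2 (valence 4) → 2 H
  atom 9: C, bond orders sum to 2 (valence 4) → 2 H
  atom 10: Cl (halogen, monovalent) → 0 H
  atom 11: C, bond orders sum to 3 (valence 4) → 1 H
  atom 12: C, bond orders sum to 4 (valence 4) → 0 H
  atom 13: O, bond orders sum to 2 (valence 2) → 0 H
  atom 14: O, bond orders sum to 2 (valence 2) → 0 H
  atom 15: C, bond orders sum to 1 (valence 4) → 3 H
  atom 16: C, bond orders sum to 3 (valence 4) → 1 H
  atom 17: F (halogen, monovalent) → 0 H
  atom 18: C, bond orders sum to 2 (valence 4) → 2 H
  atom 19: C, bond orders sum to 3 (valence 4) → 1 H
  atom 20: O, bond orders sum to 2 (valence 2) → 0 H
Totals → C:12, H:17, Cl:1, F:1, N:1, O:5.
In Hill order: C12H17ClFNO5.

C12H17ClFNO5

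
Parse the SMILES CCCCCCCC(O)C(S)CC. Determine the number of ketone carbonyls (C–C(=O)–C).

Scan the SMILES for the ketone motif — none present.
Groups that are present: 1 hydroxyl, 1 thiol.

0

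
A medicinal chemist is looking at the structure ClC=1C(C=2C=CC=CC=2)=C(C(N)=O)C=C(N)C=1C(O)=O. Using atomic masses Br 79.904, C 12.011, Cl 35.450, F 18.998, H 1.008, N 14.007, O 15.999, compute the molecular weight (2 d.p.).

290.70 g/mol

First, the molecular formula is C14H11ClN2O3 (counting implicit H from valence).
  C: 14 × 12.011 = 168.154
  Cl: 1 × 35.450 = 35.450
  H: 11 × 1.008 = 11.088
  N: 2 × 14.007 = 28.014
  O: 3 × 15.999 = 47.997
Sum: 14×12.011 + 1×35.450 + 11×1.008 + 2×14.007 + 3×15.999 = 290.703 → 290.70 g/mol.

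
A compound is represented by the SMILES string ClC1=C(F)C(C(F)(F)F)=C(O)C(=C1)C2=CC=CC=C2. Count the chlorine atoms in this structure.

1

Scan the SMILES for Cl atoms (remember two-letter symbols like Cl and Br are single atoms).
Chlorine count: 1.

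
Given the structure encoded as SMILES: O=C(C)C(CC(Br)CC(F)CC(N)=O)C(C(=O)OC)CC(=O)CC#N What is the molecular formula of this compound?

Walk through each heavy atom and fill implicit hydrogens from standard valence (C 4, N 3, O 2, S 2, halogen 1):
  atom 1: O, bond orders sum to 2 (valence 2) → 0 H
  atom 2: C, bond orders sum to 4 (valence 4) → 0 H
  atom 3: C, bond orders sum to 1 (valence 4) → 3 H
  atom 4: C, bond orders sum to 3 (valence 4) → 1 H
  atom 5: C, bond orders sum to 2 (valence 4) → 2 H
  atom 6: C, bond orders sum to 3 (valence 4) → 1 H
  atom 7: Br (halogen, monovalent) → 0 H
  atom 8: C, bond orders sum to 2 (valence 4) → 2 H
  atom 9: C, bond orders sum to 3 (valence 4) → 1 H
  atom 10: F (halogen, monovalent) → 0 H
  atom 11: C, bond orders sum to 2 (valence 4) → 2 H
  atom 12: C, bond orders sum to 4 (valence 4) → 0 H
  atom 13: N, bond orders sum to 1 (valence 3) → 2 H
  atom 14: O, bond orders sum to 2 (valence 2) → 0 H
  atom 15: C, bond orders sum to 3 (valence 4) → 1 H
  atom 16: C, bond orders sum to 4 (valence 4) → 0 H
  atom 17: O, bond orders sum to 2 (valence 2) → 0 H
  atom 18: O, bond orders sum to 2 (valence 2) → 0 H
  atom 19: C, bond orders sum to 1 (valence 4) → 3 H
  atom 20: C, bond orders sum to 2 (valence 4) → 2 H
  atom 21: C, bond orders sum to 4 (valence 4) → 0 H
  atom 22: O, bond orders sum to 2 (valence 2) → 0 H
  atom 23: C, bond orders sum to 2 (valence 4) → 2 H
  atom 24: C, bond orders sum to 4 (valence 4) → 0 H
  atom 25: N, bond orders sum to 3 (valence 3) → 0 H
Totals → C:16, H:22, Br:1, F:1, N:2, O:5.

C16H22BrFN2O5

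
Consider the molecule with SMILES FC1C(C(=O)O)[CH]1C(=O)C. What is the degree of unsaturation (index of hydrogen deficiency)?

Degree of unsaturation = (number of rings) + (number of π bonds).
Ring closures in the SMILES: 1.
π bonds: 2 double bonds (each 1 DoU) → 2 DoU from unsaturation.
Total DoU = 1 + 2 = 3.

3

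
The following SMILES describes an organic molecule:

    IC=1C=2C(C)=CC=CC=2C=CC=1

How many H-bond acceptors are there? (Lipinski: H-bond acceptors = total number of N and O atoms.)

0

N atoms: 0; O atoms: 0.
Lipinski HBA = 0 + 0 = 0.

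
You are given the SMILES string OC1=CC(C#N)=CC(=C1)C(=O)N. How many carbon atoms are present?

Count every carbon token in the SMILES (each C, including those in ring-closure positions and inside branches).
Carbon count: 8.

8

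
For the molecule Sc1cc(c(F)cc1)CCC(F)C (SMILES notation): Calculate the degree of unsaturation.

4

Molecular formula: C10H12F2S.
DoU = (2C + 2 + N − H − X) / 2, where X is the halogen count and O/S are ignored.
    = (2·10 + 2 + 0 − 12 − 2) / 2 = 8 / 2 = 4.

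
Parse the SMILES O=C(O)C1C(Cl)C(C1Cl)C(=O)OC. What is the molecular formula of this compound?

C7H8Cl2O4

Walk through each heavy atom and fill implicit hydrogens from standard valence (C 4, N 3, O 2, S 2, halogen 1):
  atom 1: O, bond orders sum to 2 (valence 2) → 0 H
  atom 2: C, bond orders sum to 4 (valence 4) → 0 H
  atom 3: O, bond orders sum to 1 (valence 2) → 1 H
  atom 4: C, bond orders sum to 3 (valence 4) → 1 H
  atom 5: C, bond orders sum to 3 (valence 4) → 1 H
  atom 6: Cl (halogen, monovalent) → 0 H
  atom 7: C, bond orders sum to 3 (valence 4) → 1 H
  atom 8: C, bond orders sum to 3 (valence 4) → 1 H
  atom 9: Cl (halogen, monovalent) → 0 H
  atom 10: C, bond orders sum to 4 (valence 4) → 0 H
  atom 11: O, bond orders sum to 2 (valence 2) → 0 H
  atom 12: O, bond orders sum to 2 (valence 2) → 0 H
  atom 13: C, bond orders sum to 1 (valence 4) → 3 H
Totals → C:7, H:8, Cl:2, O:4.
In Hill order: C7H8Cl2O4.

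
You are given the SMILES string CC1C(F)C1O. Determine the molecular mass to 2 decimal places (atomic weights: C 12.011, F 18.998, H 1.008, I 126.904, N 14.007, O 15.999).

90.10 g/mol

First, the molecular formula is C4H7FO (counting implicit H from valence).
  C: 4 × 12.011 = 48.044
  F: 1 × 18.998 = 18.998
  H: 7 × 1.008 = 7.056
  O: 1 × 15.999 = 15.999
Sum: 4×12.011 + 1×18.998 + 7×1.008 + 1×15.999 = 90.097 → 90.10 g/mol.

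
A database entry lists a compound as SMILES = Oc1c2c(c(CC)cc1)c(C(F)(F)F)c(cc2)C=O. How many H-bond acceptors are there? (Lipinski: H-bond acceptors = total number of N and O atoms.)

2

N atoms: 0; O atoms: 2.
Lipinski HBA = 0 + 2 = 2.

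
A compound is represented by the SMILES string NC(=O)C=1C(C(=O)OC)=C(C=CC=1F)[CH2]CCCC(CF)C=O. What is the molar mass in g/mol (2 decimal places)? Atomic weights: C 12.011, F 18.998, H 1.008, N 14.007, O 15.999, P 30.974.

First, the molecular formula is C16H19F2NO4 (counting implicit H from valence).
  C: 16 × 12.011 = 192.176
  F: 2 × 18.998 = 37.996
  H: 19 × 1.008 = 19.152
  N: 1 × 14.007 = 14.007
  O: 4 × 15.999 = 63.996
Sum: 16×12.011 + 2×18.998 + 19×1.008 + 1×14.007 + 4×15.999 = 327.327 → 327.33 g/mol.

327.33 g/mol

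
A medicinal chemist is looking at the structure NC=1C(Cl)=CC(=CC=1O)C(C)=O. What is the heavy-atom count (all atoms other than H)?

Every atom symbol written in the SMILES (organic subset) is one heavy atom; implicit H are not written.
Heavy atoms by element → C:8, Cl:1, N:1, O:2.
Total: 12.

12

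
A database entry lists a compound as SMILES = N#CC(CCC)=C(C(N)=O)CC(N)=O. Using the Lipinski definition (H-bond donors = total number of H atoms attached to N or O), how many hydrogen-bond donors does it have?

4

Donors: find every N or O and count the H atoms it carries.
  atom 1 (N): bond orders sum to 3 → 0 H
  atom 9 (N): bond orders sum to 1 → 2 H
  atom 10 (O): bond orders sum to 2 → 0 H
  atom 13 (N): bond orders sum to 1 → 2 H
  atom 14 (O): bond orders sum to 2 → 0 H
Lipinski HBD = 4.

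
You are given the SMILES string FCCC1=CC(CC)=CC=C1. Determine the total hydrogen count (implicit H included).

Walk through each heavy atom and fill implicit hydrogens from standard valence (C 4, N 3, O 2, S 2, halogen 1):
  atom 1: F (halogen, monovalent) → 0 H
  atom 2: C, bond orders sum to 2 (valence 4) → 2 H
  atom 3: C, bond orders sum to 2 (valence 4) → 2 H
  atom 4: C, bond orders sum to 4 (valence 4) → 0 H
  atom 5: C, bond orders sum to 3 (valence 4) → 1 H
  atom 6: C, bond orders sum to 4 (valence 4) → 0 H
  atom 7: C, bond orders sum to 2 (valence 4) → 2 H
  atom 8: C, bond orders sum to 1 (valence 4) → 3 H
  atom 9: C, bond orders sum to 3 (valence 4) → 1 H
  atom 10: C, bond orders sum to 3 (valence 4) → 1 H
  atom 11: C, bond orders sum to 3 (valence 4) → 1 H
Total hydrogens: 13.

13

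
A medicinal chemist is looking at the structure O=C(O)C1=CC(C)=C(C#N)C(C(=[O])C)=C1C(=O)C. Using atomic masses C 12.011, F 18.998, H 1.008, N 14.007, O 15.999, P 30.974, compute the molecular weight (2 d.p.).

First, the molecular formula is C13H11NO4 (counting implicit H from valence).
  C: 13 × 12.011 = 156.143
  H: 11 × 1.008 = 11.088
  N: 1 × 14.007 = 14.007
  O: 4 × 15.999 = 63.996
Sum: 13×12.011 + 11×1.008 + 1×14.007 + 4×15.999 = 245.234 → 245.23 g/mol.

245.23 g/mol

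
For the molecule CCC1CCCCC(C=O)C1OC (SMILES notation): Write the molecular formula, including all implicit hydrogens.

C11H20O2

Walk through each heavy atom and fill implicit hydrogens from standard valence (C 4, N 3, O 2, S 2, halogen 1):
  atom 1: C, bond orders sum to 1 (valence 4) → 3 H
  atom 2: C, bond orders sum to 2 (valence 4) → 2 H
  atom 3: C, bond orders sum to 3 (valence 4) → 1 H
  atom 4: C, bond orders sum to 2 (valence 4) → 2 H
  atom 5: C, bond orders sum to 2 (valence 4) → 2 H
  atom 6: C, bond orders sum to 2 (valence 4) → 2 H
  atom 7: C, bond orders sum to 2 (valence 4) → 2 H
  atom 8: C, bond orders sum to 3 (valence 4) → 1 H
  atom 9: C, bond orders sum to 3 (valence 4) → 1 H
  atom 10: O, bond orders sum to 2 (valence 2) → 0 H
  atom 11: C, bond orders sum to 3 (valence 4) → 1 H
  atom 12: O, bond orders sum to 2 (valence 2) → 0 H
  atom 13: C, bond orders sum to 1 (valence 4) → 3 H
Totals → C:11, H:20, O:2.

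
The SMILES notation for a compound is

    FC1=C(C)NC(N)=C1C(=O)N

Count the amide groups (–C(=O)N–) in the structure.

1

The amide motif appears at heavy-atom position 9 in the SMILES.
Other groups present: 1 primary amine.
Amide count: 1.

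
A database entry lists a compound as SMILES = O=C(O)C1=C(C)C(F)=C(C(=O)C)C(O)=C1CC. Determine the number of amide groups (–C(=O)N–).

Scan the SMILES for the amide motif — none present.
Groups that are present: 1 carboxylic acid, 1 hydroxyl, 1 ketone.

0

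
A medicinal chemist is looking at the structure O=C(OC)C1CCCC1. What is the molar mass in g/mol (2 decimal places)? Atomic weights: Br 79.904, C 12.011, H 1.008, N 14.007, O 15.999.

128.17 g/mol

First, the molecular formula is C7H12O2 (counting implicit H from valence).
  C: 7 × 12.011 = 84.077
  H: 12 × 1.008 = 12.096
  O: 2 × 15.999 = 31.998
Sum: 7×12.011 + 12×1.008 + 2×15.999 = 128.171 → 128.17 g/mol.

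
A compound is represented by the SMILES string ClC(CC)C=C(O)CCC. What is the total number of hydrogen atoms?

Walk through each heavy atom and fill implicit hydrogens from standard valence (C 4, N 3, O 2, S 2, halogen 1):
  atom 1: Cl (halogen, monovalent) → 0 H
  atom 2: C, bond orders sum to 3 (valence 4) → 1 H
  atom 3: C, bond orders sum to 2 (valence 4) → 2 H
  atom 4: C, bond orders sum to 1 (valence 4) → 3 H
  atom 5: C, bond orders sum to 3 (valence 4) → 1 H
  atom 6: C, bond orders sum to 4 (valence 4) → 0 H
  atom 7: O, bond orders sum to 1 (valence 2) → 1 H
  atom 8: C, bond orders sum to 2 (valence 4) → 2 H
  atom 9: C, bond orders sum to 2 (valence 4) → 2 H
  atom 10: C, bond orders sum to 1 (valence 4) → 3 H
Total hydrogens: 15.

15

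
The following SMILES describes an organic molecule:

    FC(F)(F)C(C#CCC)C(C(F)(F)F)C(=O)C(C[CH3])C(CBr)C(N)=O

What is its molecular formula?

Walk through each heavy atom and fill implicit hydrogens from standard valence (C 4, N 3, O 2, S 2, halogen 1):
  atom 1: F (halogen, monovalent) → 0 H
  atom 2: C, bond orders sum to 4 (valence 4) → 0 H
  atom 3: F (halogen, monovalent) → 0 H
  atom 4: F (halogen, monovalent) → 0 H
  atom 5: C, bond orders sum to 3 (valence 4) → 1 H
  atom 6: C, bond orders sum to 4 (valence 4) → 0 H
  atom 7: C, bond orders sum to 4 (valence 4) → 0 H
  atom 8: C, bond orders sum to 2 (valence 4) → 2 H
  atom 9: C, bond orders sum to 1 (valence 4) → 3 H
  atom 10: C, bond orders sum to 3 (valence 4) → 1 H
  atom 11: C, bond orders sum to 4 (valence 4) → 0 H
  atom 12: F (halogen, monovalent) → 0 H
  atom 13: F (halogen, monovalent) → 0 H
  atom 14: F (halogen, monovalent) → 0 H
  atom 15: C, bond orders sum to 4 (valence 4) → 0 H
  atom 16: O, bond orders sum to 2 (valence 2) → 0 H
  atom 17: C, bond orders sum to 3 (valence 4) → 1 H
  atom 18: C, bond orders sum to 2 (valence 4) → 2 H
  atom 19: C with explicit H count 3
  atom 20: C, bond orders sum to 3 (valence 4) → 1 H
  atom 21: C, bond orders sum to 2 (valence 4) → 2 H
  atom 22: Br (halogen, monovalent) → 0 H
  atom 23: C, bond orders sum to 4 (valence 4) → 0 H
  atom 24: N, bond orders sum to 1 (valence 3) → 2 H
  atom 25: O, bond orders sum to 2 (valence 2) → 0 H
Totals → C:15, H:18, Br:1, F:6, N:1, O:2.

C15H18BrF6NO2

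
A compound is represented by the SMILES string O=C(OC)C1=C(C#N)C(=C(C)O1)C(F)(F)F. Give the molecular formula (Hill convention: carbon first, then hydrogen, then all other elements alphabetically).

C9H6F3NO3

Walk through each heavy atom and fill implicit hydrogens from standard valence (C 4, N 3, O 2, S 2, halogen 1):
  atom 1: O, bond orders sum to 2 (valence 2) → 0 H
  atom 2: C, bond orders sum to 4 (valence 4) → 0 H
  atom 3: O, bond orders sum to 2 (valence 2) → 0 H
  atom 4: C, bond orders sum to 1 (valence 4) → 3 H
  atom 5: C, bond orders sum to 4 (valence 4) → 0 H
  atom 6: C, bond orders sum to 4 (valence 4) → 0 H
  atom 7: C, bond orders sum to 4 (valence 4) → 0 H
  atom 8: N, bond orders sum to 3 (valence 3) → 0 H
  atom 9: C, bond orders sum to 4 (valence 4) → 0 H
  atom 10: C, bond orders sum to 4 (valence 4) → 0 H
  atom 11: C, bond orders sum to 1 (valence 4) → 3 H
  atom 12: O, bond orders sum to 2 (valence 2) → 0 H
  atom 13: C, bond orders sum to 4 (valence 4) → 0 H
  atom 14: F (halogen, monovalent) → 0 H
  atom 15: F (halogen, monovalent) → 0 H
  atom 16: F (halogen, monovalent) → 0 H
Totals → C:9, H:6, F:3, N:1, O:3.
In Hill order: C9H6F3NO3.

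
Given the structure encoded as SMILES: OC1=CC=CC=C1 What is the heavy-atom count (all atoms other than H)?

Every atom symbol written in the SMILES (organic subset) is one heavy atom; implicit H are not written.
Heavy atoms by element → C:6, O:1.
Total: 7.

7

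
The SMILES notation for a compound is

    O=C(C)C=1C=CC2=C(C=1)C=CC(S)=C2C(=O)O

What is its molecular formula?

Walk through each heavy atom and fill implicit hydrogens from standard valence (C 4, N 3, O 2, S 2, halogen 1):
  atom 1: O, bond orders sum to 2 (valence 2) → 0 H
  atom 2: C, bond orders sum to 4 (valence 4) → 0 H
  atom 3: C, bond orders sum to 1 (valence 4) → 3 H
  atom 4: C, bond orders sum to 4 (valence 4) → 0 H
  atom 5: C, bond orders sum to 3 (valence 4) → 1 H
  atom 6: C, bond orders sum to 3 (valence 4) → 1 H
  atom 7: C, bond orders sum to 4 (valence 4) → 0 H
  atom 8: C, bond orders sum to 4 (valence 4) → 0 H
  atom 9: C, bond orders sum to 3 (valence 4) → 1 H
  atom 10: C, bond orders sum to 3 (valence 4) → 1 H
  atom 11: C, bond orders sum to 3 (valence 4) → 1 H
  atom 12: C, bond orders sum to 4 (valence 4) → 0 H
  atom 13: S, bond orders sum to 1 (valence 2) → 1 H
  atom 14: C, bond orders sum to 4 (valence 4) → 0 H
  atom 15: C, bond orders sum to 4 (valence 4) → 0 H
  atom 16: O, bond orders sum to 2 (valence 2) → 0 H
  atom 17: O, bond orders sum to 1 (valence 2) → 1 H
Totals → C:13, H:10, O:3, S:1.

C13H10O3S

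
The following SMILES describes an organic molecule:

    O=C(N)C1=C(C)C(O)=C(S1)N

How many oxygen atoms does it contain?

2

Scan the SMILES for O atoms (remember two-letter symbols like Cl and Br are single atoms).
Oxygen count: 2.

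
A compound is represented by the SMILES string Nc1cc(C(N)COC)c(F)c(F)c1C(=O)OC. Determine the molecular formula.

Walk through each heavy atom and fill implicit hydrogens from standard valence (C 4, N 3, O 2, S 2, halogen 1); for lowercase aromatic atoms, an aromatic c carries 1 H when it has two neighbours and 0 H with three, and aromatic n carries 0 H:
  atom 1: N, bond orders sum to 1 (valence 3) → 2 H
  atom 2: aromatic c, 3 neighbours → 0 H
  atom 3: aromatic c, 2 neighbours → 1 H
  atom 4: aromatic c, 3 neighbours → 0 H
  atom 5: C, bond orders sum to 3 (valence 4) → 1 H
  atom 6: N, bond orders sum to 1 (valence 3) → 2 H
  atom 7: C, bond orders sum to 2 (valence 4) → 2 H
  atom 8: O, bond orders sum to 2 (valence 2) → 0 H
  atom 9: C, bond orders sum to 1 (valence 4) → 3 H
  atom 10: aromatic c, 3 neighbours → 0 H
  atom 11: F (halogen, monovalent) → 0 H
  atom 12: aromatic c, 3 neighbours → 0 H
  atom 13: F (halogen, monovalent) → 0 H
  atom 14: aromatic c, 3 neighbours → 0 H
  atom 15: C, bond orders sum to 4 (valence 4) → 0 H
  atom 16: O, bond orders sum to 2 (valence 2) → 0 H
  atom 17: O, bond orders sum to 2 (valence 2) → 0 H
  atom 18: C, bond orders sum to 1 (valence 4) → 3 H
Totals → C:11, H:14, F:2, N:2, O:3.

C11H14F2N2O3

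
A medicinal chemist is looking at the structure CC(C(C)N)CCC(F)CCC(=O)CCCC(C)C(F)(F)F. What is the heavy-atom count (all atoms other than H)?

Every atom symbol written in the SMILES (organic subset) is one heavy atom; implicit H are not written.
Heavy atoms by element → C:16, F:4, N:1, O:1.
Total: 22.

22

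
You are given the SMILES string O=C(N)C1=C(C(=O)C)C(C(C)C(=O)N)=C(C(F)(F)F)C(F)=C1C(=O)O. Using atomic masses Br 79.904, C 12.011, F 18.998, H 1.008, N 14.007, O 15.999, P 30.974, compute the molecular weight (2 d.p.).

364.25 g/mol

First, the molecular formula is C14H12F4N2O5 (counting implicit H from valence).
  C: 14 × 12.011 = 168.154
  F: 4 × 18.998 = 75.992
  H: 12 × 1.008 = 12.096
  N: 2 × 14.007 = 28.014
  O: 5 × 15.999 = 79.995
Sum: 14×12.011 + 4×18.998 + 12×1.008 + 2×14.007 + 5×15.999 = 364.251 → 364.25 g/mol.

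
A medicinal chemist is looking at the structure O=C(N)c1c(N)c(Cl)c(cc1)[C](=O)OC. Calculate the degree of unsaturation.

6

Molecular formula: C9H9ClN2O3.
DoU = (2C + 2 + N − H − X) / 2, where X is the halogen count and O/S are ignored.
    = (2·9 + 2 + 2 − 9 − 1) / 2 = 12 / 2 = 6.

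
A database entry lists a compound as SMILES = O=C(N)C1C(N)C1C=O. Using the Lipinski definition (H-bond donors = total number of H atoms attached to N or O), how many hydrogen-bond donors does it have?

Donors: find every N or O and count the H atoms it carries.
  atom 1 (O): bond orders sum to 2 → 0 H
  atom 3 (N): bond orders sum to 1 → 2 H
  atom 6 (N): bond orders sum to 1 → 2 H
  atom 9 (O): bond orders sum to 2 → 0 H
Lipinski HBD = 4.

4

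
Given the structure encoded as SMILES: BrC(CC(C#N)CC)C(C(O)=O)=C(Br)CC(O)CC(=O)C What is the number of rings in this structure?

0

In SMILES, each pair of matching ring-closure digits denotes one ring-closing bond; the number of such bonds equals the number of independent rings.
Ring-closure bonds here: 0.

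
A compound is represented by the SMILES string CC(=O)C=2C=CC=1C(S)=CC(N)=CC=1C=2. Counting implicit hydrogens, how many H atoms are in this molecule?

Walk through each heavy atom and fill implicit hydrogens from standard valence (C 4, N 3, O 2, S 2, halogen 1):
  atom 1: C, bond orders sum to 1 (valence 4) → 3 H
  atom 2: C, bond orders sum to 4 (valence 4) → 0 H
  atom 3: O, bond orders sum to 2 (valence 2) → 0 H
  atom 4: C, bond orders sum to 4 (valence 4) → 0 H
  atom 5: C, bond orders sum to 3 (valence 4) → 1 H
  atom 6: C, bond orders sum to 3 (valence 4) → 1 H
  atom 7: C, bond orders sum to 4 (valence 4) → 0 H
  atom 8: C, bond orders sum to 4 (valence 4) → 0 H
  atom 9: S, bond orders sum to 1 (valence 2) → 1 H
  atom 10: C, bond orders sum to 3 (valence 4) → 1 H
  atom 11: C, bond orders sum to 4 (valence 4) → 0 H
  atom 12: N, bond orders sum to 1 (valence 3) → 2 H
  atom 13: C, bond orders sum to 3 (valence 4) → 1 H
  atom 14: C, bond orders sum to 4 (valence 4) → 0 H
  atom 15: C, bond orders sum to 3 (valence 4) → 1 H
Total hydrogens: 11.

11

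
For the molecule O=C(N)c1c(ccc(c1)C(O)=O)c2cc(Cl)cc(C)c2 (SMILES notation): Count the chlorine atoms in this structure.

Scan the SMILES for Cl atoms (remember two-letter symbols like Cl and Br are single atoms).
Chlorine count: 1.

1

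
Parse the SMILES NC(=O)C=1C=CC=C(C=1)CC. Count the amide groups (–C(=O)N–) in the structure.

The amide motif appears at heavy-atom position 2 in the SMILES.
Amide count: 1.

1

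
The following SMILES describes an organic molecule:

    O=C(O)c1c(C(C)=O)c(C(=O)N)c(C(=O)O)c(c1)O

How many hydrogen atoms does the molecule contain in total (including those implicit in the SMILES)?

9

Walk through each heavy atom and fill implicit hydrogens from standard valence (C 4, N 3, O 2, S 2, halogen 1); for lowercase aromatic atoms, an aromatic c carries 1 H when it has two neighbours and 0 H with three, and aromatic n carries 0 H:
  atom 1: O, bond orders sum to 2 (valence 2) → 0 H
  atom 2: C, bond orders sum to 4 (valence 4) → 0 H
  atom 3: O, bond orders sum to 1 (valence 2) → 1 H
  atom 4: aromatic c, 3 neighbours → 0 H
  atom 5: aromatic c, 3 neighbours → 0 H
  atom 6: C, bond orders sum to 4 (valence 4) → 0 H
  atom 7: C, bond orders sum to 1 (valence 4) → 3 H
  atom 8: O, bond orders sum to 2 (valence 2) → 0 H
  atom 9: aromatic c, 3 neighbours → 0 H
  atom 10: C, bond orders sum to 4 (valence 4) → 0 H
  atom 11: O, bond orders sum to 2 (valence 2) → 0 H
  atom 12: N, bond orders sum to 1 (valence 3) → 2 H
  atom 13: aromatic c, 3 neighbours → 0 H
  atom 14: C, bond orders sum to 4 (valence 4) → 0 H
  atom 15: O, bond orders sum to 2 (valence 2) → 0 H
  atom 16: O, bond orders sum to 1 (valence 2) → 1 H
  atom 17: aromatic c, 3 neighbours → 0 H
  atom 18: aromatic c, 2 neighbours → 1 H
  atom 19: O, bond orders sum to 1 (valence 2) → 1 H
Total hydrogens: 9.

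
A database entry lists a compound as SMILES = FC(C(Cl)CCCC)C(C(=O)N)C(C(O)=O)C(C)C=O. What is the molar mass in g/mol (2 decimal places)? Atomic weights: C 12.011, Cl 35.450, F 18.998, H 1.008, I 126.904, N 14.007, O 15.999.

309.76 g/mol

First, the molecular formula is C13H21ClFNO4 (counting implicit H from valence).
  C: 13 × 12.011 = 156.143
  Cl: 1 × 35.450 = 35.450
  F: 1 × 18.998 = 18.998
  H: 21 × 1.008 = 21.168
  N: 1 × 14.007 = 14.007
  O: 4 × 15.999 = 63.996
Sum: 13×12.011 + 1×35.450 + 1×18.998 + 21×1.008 + 1×14.007 + 4×15.999 = 309.762 → 309.76 g/mol.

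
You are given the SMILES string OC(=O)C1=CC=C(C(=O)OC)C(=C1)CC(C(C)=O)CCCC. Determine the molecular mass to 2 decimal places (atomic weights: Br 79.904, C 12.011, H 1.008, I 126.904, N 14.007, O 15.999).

306.36 g/mol

First, the molecular formula is C17H22O5 (counting implicit H from valence).
  C: 17 × 12.011 = 204.187
  H: 22 × 1.008 = 22.176
  O: 5 × 15.999 = 79.995
Sum: 17×12.011 + 22×1.008 + 5×15.999 = 306.358 → 306.36 g/mol.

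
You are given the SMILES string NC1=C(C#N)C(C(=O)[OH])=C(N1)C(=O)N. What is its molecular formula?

Walk through each heavy atom and fill implicit hydrogens from standard valence (C 4, N 3, O 2, S 2, halogen 1):
  atom 1: N, bond orders sum to 1 (valence 3) → 2 H
  atom 2: C, bond orders sum to 4 (valence 4) → 0 H
  atom 3: C, bond orders sum to 4 (valence 4) → 0 H
  atom 4: C, bond orders sum to 4 (valence 4) → 0 H
  atom 5: N, bond orders sum to 3 (valence 3) → 0 H
  atom 6: C, bond orders sum to 4 (valence 4) → 0 H
  atom 7: C, bond orders sum to 4 (valence 4) → 0 H
  atom 8: O, bond orders sum to 2 (valence 2) → 0 H
  atom 9: O with explicit H count 1
  atom 10: C, bond orders sum to 4 (valence 4) → 0 H
  atom 11: N, bond orders sum to 2 (valence 3) → 1 H
  atom 12: C, bond orders sum to 4 (valence 4) → 0 H
  atom 13: O, bond orders sum to 2 (valence 2) → 0 H
  atom 14: N, bond orders sum to 1 (valence 3) → 2 H
Totals → C:7, H:6, N:4, O:3.
In Hill order: C7H6N4O3.

C7H6N4O3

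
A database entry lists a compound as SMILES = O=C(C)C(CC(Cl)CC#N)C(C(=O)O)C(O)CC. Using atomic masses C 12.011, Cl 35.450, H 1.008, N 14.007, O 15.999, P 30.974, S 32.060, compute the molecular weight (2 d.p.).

First, the molecular formula is C12H18ClNO4 (counting implicit H from valence).
  C: 12 × 12.011 = 144.132
  Cl: 1 × 35.450 = 35.450
  H: 18 × 1.008 = 18.144
  N: 1 × 14.007 = 14.007
  O: 4 × 15.999 = 63.996
Sum: 12×12.011 + 1×35.450 + 18×1.008 + 1×14.007 + 4×15.999 = 275.729 → 275.73 g/mol.

275.73 g/mol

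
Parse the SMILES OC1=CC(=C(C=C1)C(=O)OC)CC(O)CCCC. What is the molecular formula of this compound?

Walk through each heavy atom and fill implicit hydrogens from standard valence (C 4, N 3, O 2, S 2, halogen 1):
  atom 1: O, bond orders sum to 1 (valence 2) → 1 H
  atom 2: C, bond orders sum to 4 (valence 4) → 0 H
  atom 3: C, bond orders sum to 3 (valence 4) → 1 H
  atom 4: C, bond orders sum to 4 (valence 4) → 0 H
  atom 5: C, bond orders sum to 4 (valence 4) → 0 H
  atom 6: C, bond orders sum to 3 (valence 4) → 1 H
  atom 7: C, bond orders sum to 3 (valence 4) → 1 H
  atom 8: C, bond orders sum to 4 (valence 4) → 0 H
  atom 9: O, bond orders sum to 2 (valence 2) → 0 H
  atom 10: O, bond orders sum to 2 (valence 2) → 0 H
  atom 11: C, bond orders sum to 1 (valence 4) → 3 H
  atom 12: C, bond orders sum to 2 (valence 4) → 2 H
  atom 13: C, bond orders sum to 3 (valence 4) → 1 H
  atom 14: O, bond orders sum to 1 (valence 2) → 1 H
  atom 15: C, bond orders sum to 2 (valence 4) → 2 H
  atom 16: C, bond orders sum to 2 (valence 4) → 2 H
  atom 17: C, bond orders sum to 2 (valence 4) → 2 H
  atom 18: C, bond orders sum to 1 (valence 4) → 3 H
Totals → C:14, H:20, O:4.
In Hill order: C14H20O4.

C14H20O4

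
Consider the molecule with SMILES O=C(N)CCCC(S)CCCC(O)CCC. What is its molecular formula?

C12H25NO2S

Walk through each heavy atom and fill implicit hydrogens from standard valence (C 4, N 3, O 2, S 2, halogen 1):
  atom 1: O, bond orders sum to 2 (valence 2) → 0 H
  atom 2: C, bond orders sum to 4 (valence 4) → 0 H
  atom 3: N, bond orders sum to 1 (valence 3) → 2 H
  atom 4: C, bond orders sum to 2 (valence 4) → 2 H
  atom 5: C, bond orders sum to 2 (valence 4) → 2 H
  atom 6: C, bond orders sum to 2 (valence 4) → 2 H
  atom 7: C, bond orders sum to 3 (valence 4) → 1 H
  atom 8: S, bond orders sum to 1 (valence 2) → 1 H
  atom 9: C, bond orders sum to 2 (valence 4) → 2 H
  atom 10: C, bond orders sum to 2 (valence 4) → 2 H
  atom 11: C, bond orders sum to 2 (valence 4) → 2 H
  atom 12: C, bond orders sum to 3 (valence 4) → 1 H
  atom 13: O, bond orders sum to 1 (valence 2) → 1 H
  atom 14: C, bond orders sum to 2 (valence 4) → 2 H
  atom 15: C, bond orders sum to 2 (valence 4) → 2 H
  atom 16: C, bond orders sum to 1 (valence 4) → 3 H
Totals → C:12, H:25, N:1, O:2, S:1.
In Hill order: C12H25NO2S.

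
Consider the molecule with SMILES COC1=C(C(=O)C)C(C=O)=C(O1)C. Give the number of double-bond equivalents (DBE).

5

Degree of unsaturation = (number of rings) + (number of π bonds).
Ring closures in the SMILES: 1.
π bonds: 4 double bonds (each 1 DoU) → 4 DoU from unsaturation.
Total DoU = 1 + 4 = 5.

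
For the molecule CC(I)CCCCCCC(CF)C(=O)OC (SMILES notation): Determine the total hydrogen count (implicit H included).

22

Walk through each heavy atom and fill implicit hydrogens from standard valence (C 4, N 3, O 2, S 2, halogen 1):
  atom 1: C, bond orders sum to 1 (valence 4) → 3 H
  atom 2: C, bond orders sum to 3 (valence 4) → 1 H
  atom 3: I (halogen, monovalent) → 0 H
  atom 4: C, bond orders sum to 2 (valence 4) → 2 H
  atom 5: C, bond orders sum to 2 (valence 4) → 2 H
  atom 6: C, bond orders sum to 2 (valence 4) → 2 H
  atom 7: C, bond orders sum to 2 (valence 4) → 2 H
  atom 8: C, bond orders sum to 2 (valence 4) → 2 H
  atom 9: C, bond orders sum to 2 (valence 4) → 2 H
  atom 10: C, bond orders sum to 3 (valence 4) → 1 H
  atom 11: C, bond orders sum to 2 (valence 4) → 2 H
  atom 12: F (halogen, monovalent) → 0 H
  atom 13: C, bond orders sum to 4 (valence 4) → 0 H
  atom 14: O, bond orders sum to 2 (valence 2) → 0 H
  atom 15: O, bond orders sum to 2 (valence 2) → 0 H
  atom 16: C, bond orders sum to 1 (valence 4) → 3 H
Total hydrogens: 22.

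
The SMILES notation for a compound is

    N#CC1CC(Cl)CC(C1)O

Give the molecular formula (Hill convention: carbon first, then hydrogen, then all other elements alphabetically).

C7H10ClNO

Walk through each heavy atom and fill implicit hydrogens from standard valence (C 4, N 3, O 2, S 2, halogen 1):
  atom 1: N, bond orders sum to 3 (valence 3) → 0 H
  atom 2: C, bond orders sum to 4 (valence 4) → 0 H
  atom 3: C, bond orders sum to 3 (valence 4) → 1 H
  atom 4: C, bond orders sum to 2 (valence 4) → 2 H
  atom 5: C, bond orders sum to 3 (valence 4) → 1 H
  atom 6: Cl (halogen, monovalent) → 0 H
  atom 7: C, bond orders sum to 2 (valence 4) → 2 H
  atom 8: C, bond orders sum to 3 (valence 4) → 1 H
  atom 9: C, bond orders sum to 2 (valence 4) → 2 H
  atom 10: O, bond orders sum to 1 (valence 2) → 1 H
Totals → C:7, H:10, Cl:1, N:1, O:1.
In Hill order: C7H10ClNO.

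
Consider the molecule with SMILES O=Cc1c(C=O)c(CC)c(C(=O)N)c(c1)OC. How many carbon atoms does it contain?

Count every carbon token in the SMILES (each C, including those in ring-closure positions and inside branches).
Carbon count: 12.

12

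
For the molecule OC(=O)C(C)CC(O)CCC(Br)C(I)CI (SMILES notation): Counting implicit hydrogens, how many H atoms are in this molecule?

Walk through each heavy atom and fill implicit hydrogens from standard valence (C 4, N 3, O 2, S 2, halogen 1):
  atom 1: O, bond orders sum to 1 (valence 2) → 1 H
  atom 2: C, bond orders sum to 4 (valence 4) → 0 H
  atom 3: O, bond orders sum to 2 (valence 2) → 0 H
  atom 4: C, bond orders sum to 3 (valence 4) → 1 H
  atom 5: C, bond orders sum to 1 (valence 4) → 3 H
  atom 6: C, bond orders sum to 2 (valence 4) → 2 H
  atom 7: C, bond orders sum to 3 (valence 4) → 1 H
  atom 8: O, bond orders sum to 1 (valence 2) → 1 H
  atom 9: C, bond orders sum to 2 (valence 4) → 2 H
  atom 10: C, bond orders sum to 2 (valence 4) → 2 H
  atom 11: C, bond orders sum to 3 (valence 4) → 1 H
  atom 12: Br (halogen, monovalent) → 0 H
  atom 13: C, bond orders sum to 3 (valence 4) → 1 H
  atom 14: I (halogen, monovalent) → 0 H
  atom 15: C, bond orders sum to 2 (valence 4) → 2 H
  atom 16: I (halogen, monovalent) → 0 H
Total hydrogens: 17.

17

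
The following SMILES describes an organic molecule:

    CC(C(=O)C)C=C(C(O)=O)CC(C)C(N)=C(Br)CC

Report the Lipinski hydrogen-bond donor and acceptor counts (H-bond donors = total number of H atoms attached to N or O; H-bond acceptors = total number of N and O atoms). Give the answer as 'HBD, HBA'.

3, 4

Donors: find every N or O and count the H atoms it carries.
  atom 4 (O): bond orders sum to 2 → 0 H
  atom 9 (O): bond orders sum to 1 → 1 H
  atom 10 (O): bond orders sum to 2 → 0 H
  atom 15 (N): bond orders sum to 1 → 2 H
Lipinski HBD = 3.
Acceptors: N atoms = 1, O atoms = 3 → HBA = 4.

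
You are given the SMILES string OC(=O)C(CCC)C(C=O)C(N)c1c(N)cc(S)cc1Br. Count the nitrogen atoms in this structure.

2

Scan the SMILES for N atoms (remember two-letter symbols like Cl and Br are single atoms).
Nitrogen count: 2.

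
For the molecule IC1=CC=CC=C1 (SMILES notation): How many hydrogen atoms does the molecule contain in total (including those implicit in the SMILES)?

5

Walk through each heavy atom and fill implicit hydrogens from standard valence (C 4, N 3, O 2, S 2, halogen 1):
  atom 1: I (halogen, monovalent) → 0 H
  atom 2: C, bond orders sum to 4 (valence 4) → 0 H
  atom 3: C, bond orders sum to 3 (valence 4) → 1 H
  atom 4: C, bond orders sum to 3 (valence 4) → 1 H
  atom 5: C, bond orders sum to 3 (valence 4) → 1 H
  atom 6: C, bond orders sum to 3 (valence 4) → 1 H
  atom 7: C, bond orders sum to 3 (valence 4) → 1 H
Total hydrogens: 5.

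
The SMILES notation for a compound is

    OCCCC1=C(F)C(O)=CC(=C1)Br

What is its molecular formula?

Walk through each heavy atom and fill implicit hydrogens from standard valence (C 4, N 3, O 2, S 2, halogen 1):
  atom 1: O, bond orders sum to 1 (valence 2) → 1 H
  atom 2: C, bond orders sum to 2 (valence 4) → 2 H
  atom 3: C, bond orders sum to 2 (valence 4) → 2 H
  atom 4: C, bond orders sum to 2 (valence 4) → 2 H
  atom 5: C, bond orders sum to 4 (valence 4) → 0 H
  atom 6: C, bond orders sum to 4 (valence 4) → 0 H
  atom 7: F (halogen, monovalent) → 0 H
  atom 8: C, bond orders sum to 4 (valence 4) → 0 H
  atom 9: O, bond orders sum to 1 (valence 2) → 1 H
  atom 10: C, bond orders sum to 3 (valence 4) → 1 H
  atom 11: C, bond orders sum to 4 (valence 4) → 0 H
  atom 12: C, bond orders sum to 3 (valence 4) → 1 H
  atom 13: Br (halogen, monovalent) → 0 H
Totals → C:9, H:10, Br:1, F:1, O:2.
In Hill order: C9H10BrFO2.

C9H10BrFO2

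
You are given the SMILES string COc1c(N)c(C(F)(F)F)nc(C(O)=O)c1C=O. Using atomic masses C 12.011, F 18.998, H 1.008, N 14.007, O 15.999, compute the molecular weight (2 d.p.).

264.16 g/mol

First, the molecular formula is C9H7F3N2O4 (counting implicit H from valence).
  C: 9 × 12.011 = 108.099
  F: 3 × 18.998 = 56.994
  H: 7 × 1.008 = 7.056
  N: 2 × 14.007 = 28.014
  O: 4 × 15.999 = 63.996
Sum: 9×12.011 + 3×18.998 + 7×1.008 + 2×14.007 + 4×15.999 = 264.159 → 264.16 g/mol.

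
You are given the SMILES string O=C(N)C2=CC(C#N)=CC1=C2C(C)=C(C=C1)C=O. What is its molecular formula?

C14H10N2O2

Walk through each heavy atom and fill implicit hydrogens from standard valence (C 4, N 3, O 2, S 2, halogen 1):
  atom 1: O, bond orders sum to 2 (valence 2) → 0 H
  atom 2: C, bond orders sum to 4 (valence 4) → 0 H
  atom 3: N, bond orders sum to 1 (valence 3) → 2 H
  atom 4: C, bond orders sum to 4 (valence 4) → 0 H
  atom 5: C, bond orders sum to 3 (valence 4) → 1 H
  atom 6: C, bond orders sum to 4 (valence 4) → 0 H
  atom 7: C, bond orders sum to 4 (valence 4) → 0 H
  atom 8: N, bond orders sum to 3 (valence 3) → 0 H
  atom 9: C, bond orders sum to 3 (valence 4) → 1 H
  atom 10: C, bond orders sum to 4 (valence 4) → 0 H
  atom 11: C, bond orders sum to 4 (valence 4) → 0 H
  atom 12: C, bond orders sum to 4 (valence 4) → 0 H
  atom 13: C, bond orders sum to 1 (valence 4) → 3 H
  atom 14: C, bond orders sum to 4 (valence 4) → 0 H
  atom 15: C, bond orders sum to 3 (valence 4) → 1 H
  atom 16: C, bond orders sum to 3 (valence 4) → 1 H
  atom 17: C, bond orders sum to 3 (valence 4) → 1 H
  atom 18: O, bond orders sum to 2 (valence 2) → 0 H
Totals → C:14, H:10, N:2, O:2.
In Hill order: C14H10N2O2.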